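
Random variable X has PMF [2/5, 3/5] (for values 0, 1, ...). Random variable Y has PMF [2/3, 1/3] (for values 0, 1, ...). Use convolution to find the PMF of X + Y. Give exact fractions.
P(X+Y=k) = Σ_i P(X=i)·P(Y=k-i) — a convolution of [2/5, 3/5] and [2/3, 1/3]. P(X+Y=0) = (2/5)×(2/3) = 4/15; P(X+Y=1) = (2/5)×(1/3) + (3/5)×(2/3) = 2/15 + 2/5 = 8/15; P(X+Y=2) = (3/5)×(1/3) = 1/5. PMF: [4/15, 8/15, 1/5] (sums to 1 ✓)

[4/15, 8/15, 1/5]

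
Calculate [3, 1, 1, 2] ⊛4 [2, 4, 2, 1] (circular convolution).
Use y[k] = Σ_j x[j]·h[(k-j) mod 4]. y[0] = 3×2 + 1×1 + 1×2 + 2×4 = 17; y[1] = 3×4 + 1×2 + 1×1 + 2×2 = 19; y[2] = 3×2 + 1×4 + 1×2 + 2×1 = 14; y[3] = 3×1 + 1×2 + 1×4 + 2×2 = 13. Result: [17, 19, 14, 13]

[17, 19, 14, 13]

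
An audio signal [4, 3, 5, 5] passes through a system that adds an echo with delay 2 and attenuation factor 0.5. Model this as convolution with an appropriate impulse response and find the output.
Direct-path + delayed-attenuated-path model → impulse response h = [1, 0, 0.5] (1 at lag 0, 0.5 at lag 2). Output y[n] = x[n] + 0.5·x[n - 2] (with x[n] = 0 outside 0..3): y[0] = 4 + 0.5×0 = 4; y[1] = 3 + 0.5×0 = 3; y[2] = 5 + 0.5×4 = 7.0; y[3] = 5 + 0.5×3 = 6.5; y[4] = 0 + 0.5×5 = 2.5; y[5] = 0 + 0.5×5 = 2.5. So y = [4, 3, 7.0, 6.5, 2.5, 2.5]

[4, 3, 7.0, 6.5, 2.5, 2.5]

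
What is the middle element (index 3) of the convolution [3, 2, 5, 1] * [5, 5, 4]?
Use y[k] = Σ_i a[i]·b[k-i] at k=3. y[3] = 2×4 + 5×5 + 1×5 = 38

38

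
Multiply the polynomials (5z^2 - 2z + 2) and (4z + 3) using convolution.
Ascending coefficients: a = [2, -2, 5], b = [3, 4]. c[0] = 2×3 = 6; c[1] = 2×4 + -2×3 = 2; c[2] = -2×4 + 5×3 = 7; c[3] = 5×4 = 20. Result coefficients: [6, 2, 7, 20] → 20z^3 + 7z^2 + 2z + 6

20z^3 + 7z^2 + 2z + 6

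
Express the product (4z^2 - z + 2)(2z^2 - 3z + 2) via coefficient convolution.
Ascending coefficients: a = [2, -1, 4], b = [2, -3, 2]. c[0] = 2×2 = 4; c[1] = 2×-3 + -1×2 = -8; c[2] = 2×2 + -1×-3 + 4×2 = 15; c[3] = -1×2 + 4×-3 = -14; c[4] = 4×2 = 8. Result coefficients: [4, -8, 15, -14, 8] → 8z^4 - 14z^3 + 15z^2 - 8z + 4

8z^4 - 14z^3 + 15z^2 - 8z + 4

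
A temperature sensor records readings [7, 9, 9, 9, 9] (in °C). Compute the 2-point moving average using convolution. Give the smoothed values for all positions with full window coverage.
2-point moving average kernel = [1, 1]. Apply in 'valid' mode (full window coverage): avg[0] = (7 + 9) / 2 = 8.0; avg[1] = (9 + 9) / 2 = 9.0; avg[2] = (9 + 9) / 2 = 9.0; avg[3] = (9 + 9) / 2 = 9.0. Smoothed values: [8.0, 9.0, 9.0, 9.0]

[8.0, 9.0, 9.0, 9.0]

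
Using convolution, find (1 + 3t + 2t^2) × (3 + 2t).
Ascending coefficients: a = [1, 3, 2], b = [3, 2]. c[0] = 1×3 = 3; c[1] = 1×2 + 3×3 = 11; c[2] = 3×2 + 2×3 = 12; c[3] = 2×2 = 4. Result coefficients: [3, 11, 12, 4] → 3 + 11t + 12t^2 + 4t^3

3 + 11t + 12t^2 + 4t^3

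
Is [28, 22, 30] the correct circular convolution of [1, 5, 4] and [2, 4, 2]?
Recompute circular convolution of [1, 5, 4] and [2, 4, 2]: y[0] = 1×2 + 5×2 + 4×4 = 28; y[1] = 1×4 + 5×2 + 4×2 = 22; y[2] = 1×2 + 5×4 + 4×2 = 30 → [28, 22, 30]. Given [28, 22, 30] matches, so answer: Yes

Yes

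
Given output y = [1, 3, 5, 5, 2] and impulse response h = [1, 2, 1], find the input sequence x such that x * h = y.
Deconvolve y=[1, 3, 5, 5, 2] by h=[1, 2, 1]. Since h[0]=1, solve forward: x[0] = y[0] / 1 = 1; x[1] = (y[1] - 1×2) / 1 = 1; x[2] = (y[2] - 1×2 - 1×1) / 1 = 2. So x = [1, 1, 2]. Check by forward convolution: y[0] = 1×1 = 1; y[1] = 1×2 + 1×1 = 3; y[2] = 1×1 + 1×2 + 2×1 = 5; y[3] = 1×1 + 2×2 = 5; y[4] = 2×1 = 2

[1, 1, 2]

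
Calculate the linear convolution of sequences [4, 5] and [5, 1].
y[0] = 4×5 = 20; y[1] = 4×1 + 5×5 = 29; y[2] = 5×1 = 5

[20, 29, 5]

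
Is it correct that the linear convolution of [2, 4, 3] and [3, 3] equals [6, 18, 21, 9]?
Recompute linear convolution of [2, 4, 3] and [3, 3]: y[0] = 2×3 = 6; y[1] = 2×3 + 4×3 = 18; y[2] = 4×3 + 3×3 = 21; y[3] = 3×3 = 9 → [6, 18, 21, 9]. Given [6, 18, 21, 9] matches, so answer: Yes

Yes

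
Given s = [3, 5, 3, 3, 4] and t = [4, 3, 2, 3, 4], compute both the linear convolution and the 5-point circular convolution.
Linear: y_lin[0] = 3×4 = 12; y_lin[1] = 3×3 + 5×4 = 29; y_lin[2] = 3×2 + 5×3 + 3×4 = 33; y_lin[3] = 3×3 + 5×2 + 3×3 + 3×4 = 40; y_lin[4] = 3×4 + 5×3 + 3×2 + 3×3 + 4×4 = 58; y_lin[5] = 5×4 + 3×3 + 3×2 + 4×3 = 47; y_lin[6] = 3×4 + 3×3 + 4×2 = 29; y_lin[7] = 3×4 + 4×3 = 24; y_lin[8] = 4×4 = 16 → [12, 29, 33, 40, 58, 47, 29, 24, 16]. Circular (length 5): y[0] = 3×4 + 5×4 + 3×3 + 3×2 + 4×3 = 59; y[1] = 3×3 + 5×4 + 3×4 + 3×3 + 4×2 = 58; y[2] = 3×2 + 5×3 + 3×4 + 3×4 + 4×3 = 57; y[3] = 3×3 + 5×2 + 3×3 + 3×4 + 4×4 = 56; y[4] = 3×4 + 5×3 + 3×2 + 3×3 + 4×4 = 58 → [59, 58, 57, 56, 58]

Linear: [12, 29, 33, 40, 58, 47, 29, 24, 16], Circular: [59, 58, 57, 56, 58]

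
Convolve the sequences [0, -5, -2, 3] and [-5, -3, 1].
y[0] = 0×-5 = 0; y[1] = 0×-3 + -5×-5 = 25; y[2] = 0×1 + -5×-3 + -2×-5 = 25; y[3] = -5×1 + -2×-3 + 3×-5 = -14; y[4] = -2×1 + 3×-3 = -11; y[5] = 3×1 = 3

[0, 25, 25, -14, -11, 3]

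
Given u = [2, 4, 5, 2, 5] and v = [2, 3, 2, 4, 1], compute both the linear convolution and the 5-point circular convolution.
Linear: y_lin[0] = 2×2 = 4; y_lin[1] = 2×3 + 4×2 = 14; y_lin[2] = 2×2 + 4×3 + 5×2 = 26; y_lin[3] = 2×4 + 4×2 + 5×3 + 2×2 = 35; y_lin[4] = 2×1 + 4×4 + 5×2 + 2×3 + 5×2 = 44; y_lin[5] = 4×1 + 5×4 + 2×2 + 5×3 = 43; y_lin[6] = 5×1 + 2×4 + 5×2 = 23; y_lin[7] = 2×1 + 5×4 = 22; y_lin[8] = 5×1 = 5 → [4, 14, 26, 35, 44, 43, 23, 22, 5]. Circular (length 5): y[0] = 2×2 + 4×1 + 5×4 + 2×2 + 5×3 = 47; y[1] = 2×3 + 4×2 + 5×1 + 2×4 + 5×2 = 37; y[2] = 2×2 + 4×3 + 5×2 + 2×1 + 5×4 = 48; y[3] = 2×4 + 4×2 + 5×3 + 2×2 + 5×1 = 40; y[4] = 2×1 + 4×4 + 5×2 + 2×3 + 5×2 = 44 → [47, 37, 48, 40, 44]

Linear: [4, 14, 26, 35, 44, 43, 23, 22, 5], Circular: [47, 37, 48, 40, 44]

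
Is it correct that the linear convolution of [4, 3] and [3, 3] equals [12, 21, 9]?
Recompute linear convolution of [4, 3] and [3, 3]: y[0] = 4×3 = 12; y[1] = 4×3 + 3×3 = 21; y[2] = 3×3 = 9 → [12, 21, 9]. Given [12, 21, 9] matches, so answer: Yes

Yes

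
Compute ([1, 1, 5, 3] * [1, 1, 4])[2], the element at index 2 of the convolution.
Use y[k] = Σ_i a[i]·b[k-i] at k=2. y[2] = 1×4 + 1×1 + 5×1 = 10

10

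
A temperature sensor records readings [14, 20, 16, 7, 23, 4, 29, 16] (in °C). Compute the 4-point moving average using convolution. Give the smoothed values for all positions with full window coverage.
4-point moving average kernel = [1, 1, 1, 1]. Apply in 'valid' mode (full window coverage): avg[0] = (14 + 20 + 16 + 7) / 4 = 14.25; avg[1] = (20 + 16 + 7 + 23) / 4 = 16.5; avg[2] = (16 + 7 + 23 + 4) / 4 = 12.5; avg[3] = (7 + 23 + 4 + 29) / 4 = 15.75; avg[4] = (23 + 4 + 29 + 16) / 4 = 18.0. Smoothed values: [14.25, 16.5, 12.5, 15.75, 18.0]

[14.25, 16.5, 12.5, 15.75, 18.0]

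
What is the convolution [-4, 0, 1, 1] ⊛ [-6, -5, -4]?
y[0] = -4×-6 = 24; y[1] = -4×-5 + 0×-6 = 20; y[2] = -4×-4 + 0×-5 + 1×-6 = 10; y[3] = 0×-4 + 1×-5 + 1×-6 = -11; y[4] = 1×-4 + 1×-5 = -9; y[5] = 1×-4 = -4

[24, 20, 10, -11, -9, -4]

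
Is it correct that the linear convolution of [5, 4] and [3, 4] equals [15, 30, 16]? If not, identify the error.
Recompute linear convolution of [5, 4] and [3, 4]: y[0] = 5×3 = 15; y[1] = 5×4 + 4×3 = 32; y[2] = 4×4 = 16 → [15, 32, 16]. Compare to given [15, 30, 16]: they differ at index 1: given 30, correct 32, so answer: No

No. Error at index 1: given 30, correct 32.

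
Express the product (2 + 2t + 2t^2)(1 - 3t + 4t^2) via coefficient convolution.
Ascending coefficients: a = [2, 2, 2], b = [1, -3, 4]. c[0] = 2×1 = 2; c[1] = 2×-3 + 2×1 = -4; c[2] = 2×4 + 2×-3 + 2×1 = 4; c[3] = 2×4 + 2×-3 = 2; c[4] = 2×4 = 8. Result coefficients: [2, -4, 4, 2, 8] → 2 - 4t + 4t^2 + 2t^3 + 8t^4

2 - 4t + 4t^2 + 2t^3 + 8t^4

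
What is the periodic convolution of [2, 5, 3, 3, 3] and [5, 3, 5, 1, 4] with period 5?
Use y[k] = Σ_j s[j]·t[(k-j) mod 5]. y[0] = 2×5 + 5×4 + 3×1 + 3×5 + 3×3 = 57; y[1] = 2×3 + 5×5 + 3×4 + 3×1 + 3×5 = 61; y[2] = 2×5 + 5×3 + 3×5 + 3×4 + 3×1 = 55; y[3] = 2×1 + 5×5 + 3×3 + 3×5 + 3×4 = 63; y[4] = 2×4 + 5×1 + 3×5 + 3×3 + 3×5 = 52. Result: [57, 61, 55, 63, 52]

[57, 61, 55, 63, 52]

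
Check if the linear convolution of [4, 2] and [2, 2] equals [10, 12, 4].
Recompute linear convolution of [4, 2] and [2, 2]: y[0] = 4×2 = 8; y[1] = 4×2 + 2×2 = 12; y[2] = 2×2 = 4 → [8, 12, 4]. Compare to given [10, 12, 4]: they differ at index 0: given 10, correct 8, so answer: No

No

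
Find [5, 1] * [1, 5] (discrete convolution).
y[0] = 5×1 = 5; y[1] = 5×5 + 1×1 = 26; y[2] = 1×5 = 5

[5, 26, 5]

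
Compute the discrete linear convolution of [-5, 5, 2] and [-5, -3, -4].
y[0] = -5×-5 = 25; y[1] = -5×-3 + 5×-5 = -10; y[2] = -5×-4 + 5×-3 + 2×-5 = -5; y[3] = 5×-4 + 2×-3 = -26; y[4] = 2×-4 = -8

[25, -10, -5, -26, -8]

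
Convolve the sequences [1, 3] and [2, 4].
y[0] = 1×2 = 2; y[1] = 1×4 + 3×2 = 10; y[2] = 3×4 = 12

[2, 10, 12]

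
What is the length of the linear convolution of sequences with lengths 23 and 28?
Linear/full convolution length: m + n - 1 = 23 + 28 - 1 = 50

50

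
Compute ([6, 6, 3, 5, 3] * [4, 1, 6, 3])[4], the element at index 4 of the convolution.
Use y[k] = Σ_i a[i]·b[k-i] at k=4. y[4] = 6×3 + 3×6 + 5×1 + 3×4 = 53

53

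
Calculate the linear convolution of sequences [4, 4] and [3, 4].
y[0] = 4×3 = 12; y[1] = 4×4 + 4×3 = 28; y[2] = 4×4 = 16

[12, 28, 16]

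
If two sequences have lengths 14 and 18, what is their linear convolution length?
Linear/full convolution length: m + n - 1 = 14 + 18 - 1 = 31

31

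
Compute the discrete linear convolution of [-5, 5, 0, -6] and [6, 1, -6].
y[0] = -5×6 = -30; y[1] = -5×1 + 5×6 = 25; y[2] = -5×-6 + 5×1 + 0×6 = 35; y[3] = 5×-6 + 0×1 + -6×6 = -66; y[4] = 0×-6 + -6×1 = -6; y[5] = -6×-6 = 36

[-30, 25, 35, -66, -6, 36]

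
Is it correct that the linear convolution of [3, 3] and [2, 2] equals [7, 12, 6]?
Recompute linear convolution of [3, 3] and [2, 2]: y[0] = 3×2 = 6; y[1] = 3×2 + 3×2 = 12; y[2] = 3×2 = 6 → [6, 12, 6]. Compare to given [7, 12, 6]: they differ at index 0: given 7, correct 6, so answer: No

No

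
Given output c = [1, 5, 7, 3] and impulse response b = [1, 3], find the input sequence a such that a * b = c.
Deconvolve c=[1, 5, 7, 3] by b=[1, 3]. Since b[0]=1, solve forward: a[0] = c[0] / 1 = 1; a[1] = (c[1] - 1×3) / 1 = 2; a[2] = (c[2] - 2×3) / 1 = 1. So a = [1, 2, 1]. Check by forward convolution: c[0] = 1×1 = 1; c[1] = 1×3 + 2×1 = 5; c[2] = 2×3 + 1×1 = 7; c[3] = 1×3 = 3

[1, 2, 1]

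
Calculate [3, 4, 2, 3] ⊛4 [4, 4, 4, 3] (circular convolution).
Use y[k] = Σ_j f[j]·g[(k-j) mod 4]. y[0] = 3×4 + 4×3 + 2×4 + 3×4 = 44; y[1] = 3×4 + 4×4 + 2×3 + 3×4 = 46; y[2] = 3×4 + 4×4 + 2×4 + 3×3 = 45; y[3] = 3×3 + 4×4 + 2×4 + 3×4 = 45. Result: [44, 46, 45, 45]

[44, 46, 45, 45]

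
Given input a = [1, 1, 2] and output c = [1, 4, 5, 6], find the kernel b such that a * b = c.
Output length 4 = len(a) + len(b) - 1 ⇒ len(b) = 2. Solve b forward using b[k] = (c[k] - Σ_{i≥1} a[i]·b[k-i]) / a[0]: b[0] = c[0] / a[0] = 1 / 1 = 1; b[1] = (c[1] - 1×1) / a[0] = (4 - 1×1) / 1 = 3. So b = [1, 3]. Forward-check [1, 1, 2] * [1, 3]: c[0] = 1×1 = 1; c[1] = 1×3 + 1×1 = 4; c[2] = 1×3 + 2×1 = 5; c[3] = 2×3 = 6 → [1, 4, 5, 6] ✓

[1, 3]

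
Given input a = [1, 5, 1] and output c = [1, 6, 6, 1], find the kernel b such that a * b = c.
Output length 4 = len(a) + len(b) - 1 ⇒ len(b) = 2. Solve b forward using b[k] = (c[k] - Σ_{i≥1} a[i]·b[k-i]) / a[0]: b[0] = c[0] / a[0] = 1 / 1 = 1; b[1] = (c[1] - 5×1) / a[0] = (6 - 5×1) / 1 = 1. So b = [1, 1]. Forward-check [1, 5, 1] * [1, 1]: c[0] = 1×1 = 1; c[1] = 1×1 + 5×1 = 6; c[2] = 5×1 + 1×1 = 6; c[3] = 1×1 = 1 → [1, 6, 6, 1] ✓

[1, 1]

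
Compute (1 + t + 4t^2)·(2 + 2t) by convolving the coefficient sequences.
Ascending coefficients: a = [1, 1, 4], b = [2, 2]. c[0] = 1×2 = 2; c[1] = 1×2 + 1×2 = 4; c[2] = 1×2 + 4×2 = 10; c[3] = 4×2 = 8. Result coefficients: [2, 4, 10, 8] → 2 + 4t + 10t^2 + 8t^3

2 + 4t + 10t^2 + 8t^3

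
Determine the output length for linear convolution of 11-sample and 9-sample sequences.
Linear/full convolution length: m + n - 1 = 11 + 9 - 1 = 19

19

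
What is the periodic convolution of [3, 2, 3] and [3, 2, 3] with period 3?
Use y[k] = Σ_j a[j]·b[(k-j) mod 3]. y[0] = 3×3 + 2×3 + 3×2 = 21; y[1] = 3×2 + 2×3 + 3×3 = 21; y[2] = 3×3 + 2×2 + 3×3 = 22. Result: [21, 21, 22]

[21, 21, 22]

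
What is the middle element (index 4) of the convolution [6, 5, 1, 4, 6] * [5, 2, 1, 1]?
Use y[k] = Σ_i a[i]·b[k-i] at k=4. y[4] = 5×1 + 1×1 + 4×2 + 6×5 = 44

44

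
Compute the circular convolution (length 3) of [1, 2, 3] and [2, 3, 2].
Use y[k] = Σ_j u[j]·v[(k-j) mod 3]. y[0] = 1×2 + 2×2 + 3×3 = 15; y[1] = 1×3 + 2×2 + 3×2 = 13; y[2] = 1×2 + 2×3 + 3×2 = 14. Result: [15, 13, 14]

[15, 13, 14]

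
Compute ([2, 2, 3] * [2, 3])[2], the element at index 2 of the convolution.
Use y[k] = Σ_i a[i]·b[k-i] at k=2. y[2] = 2×3 + 3×2 = 12

12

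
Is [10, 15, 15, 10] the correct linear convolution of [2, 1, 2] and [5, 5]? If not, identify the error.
Recompute linear convolution of [2, 1, 2] and [5, 5]: y[0] = 2×5 = 10; y[1] = 2×5 + 1×5 = 15; y[2] = 1×5 + 2×5 = 15; y[3] = 2×5 = 10 → [10, 15, 15, 10]. Given [10, 15, 15, 10] matches, so answer: Yes

Yes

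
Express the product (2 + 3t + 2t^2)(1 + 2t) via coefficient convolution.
Ascending coefficients: a = [2, 3, 2], b = [1, 2]. c[0] = 2×1 = 2; c[1] = 2×2 + 3×1 = 7; c[2] = 3×2 + 2×1 = 8; c[3] = 2×2 = 4. Result coefficients: [2, 7, 8, 4] → 2 + 7t + 8t^2 + 4t^3

2 + 7t + 8t^2 + 4t^3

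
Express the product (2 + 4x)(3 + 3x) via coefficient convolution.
Ascending coefficients: a = [2, 4], b = [3, 3]. c[0] = 2×3 = 6; c[1] = 2×3 + 4×3 = 18; c[2] = 4×3 = 12. Result coefficients: [6, 18, 12] → 6 + 18x + 12x^2

6 + 18x + 12x^2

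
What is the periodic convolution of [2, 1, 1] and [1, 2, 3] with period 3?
Use y[k] = Σ_j s[j]·t[(k-j) mod 3]. y[0] = 2×1 + 1×3 + 1×2 = 7; y[1] = 2×2 + 1×1 + 1×3 = 8; y[2] = 2×3 + 1×2 + 1×1 = 9. Result: [7, 8, 9]

[7, 8, 9]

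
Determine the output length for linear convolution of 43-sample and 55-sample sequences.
Linear/full convolution length: m + n - 1 = 43 + 55 - 1 = 97

97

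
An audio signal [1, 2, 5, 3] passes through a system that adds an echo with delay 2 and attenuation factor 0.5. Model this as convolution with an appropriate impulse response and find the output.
Direct-path + delayed-attenuated-path model → impulse response h = [1, 0, 0.5] (1 at lag 0, 0.5 at lag 2). Output y[n] = x[n] + 0.5·x[n - 2] (with x[n] = 0 outside 0..3): y[0] = 1 + 0.5×0 = 1; y[1] = 2 + 0.5×0 = 2; y[2] = 5 + 0.5×1 = 5.5; y[3] = 3 + 0.5×2 = 4.0; y[4] = 0 + 0.5×5 = 2.5; y[5] = 0 + 0.5×3 = 1.5. So y = [1, 2, 5.5, 4.0, 2.5, 1.5]

[1, 2, 5.5, 4.0, 2.5, 1.5]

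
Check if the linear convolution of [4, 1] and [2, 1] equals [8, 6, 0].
Recompute linear convolution of [4, 1] and [2, 1]: y[0] = 4×2 = 8; y[1] = 4×1 + 1×2 = 6; y[2] = 1×1 = 1 → [8, 6, 1]. Compare to given [8, 6, 0]: they differ at index 2: given 0, correct 1, so answer: No

No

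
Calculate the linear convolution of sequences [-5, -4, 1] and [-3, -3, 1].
y[0] = -5×-3 = 15; y[1] = -5×-3 + -4×-3 = 27; y[2] = -5×1 + -4×-3 + 1×-3 = 4; y[3] = -4×1 + 1×-3 = -7; y[4] = 1×1 = 1

[15, 27, 4, -7, 1]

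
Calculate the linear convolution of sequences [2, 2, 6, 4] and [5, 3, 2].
y[0] = 2×5 = 10; y[1] = 2×3 + 2×5 = 16; y[2] = 2×2 + 2×3 + 6×5 = 40; y[3] = 2×2 + 6×3 + 4×5 = 42; y[4] = 6×2 + 4×3 = 24; y[5] = 4×2 = 8

[10, 16, 40, 42, 24, 8]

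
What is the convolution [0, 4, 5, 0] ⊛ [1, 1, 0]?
y[0] = 0×1 = 0; y[1] = 0×1 + 4×1 = 4; y[2] = 0×0 + 4×1 + 5×1 = 9; y[3] = 4×0 + 5×1 + 0×1 = 5; y[4] = 5×0 + 0×1 = 0; y[5] = 0×0 = 0

[0, 4, 9, 5, 0, 0]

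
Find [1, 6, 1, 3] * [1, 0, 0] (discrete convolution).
y[0] = 1×1 = 1; y[1] = 1×0 + 6×1 = 6; y[2] = 1×0 + 6×0 + 1×1 = 1; y[3] = 6×0 + 1×0 + 3×1 = 3; y[4] = 1×0 + 3×0 = 0; y[5] = 3×0 = 0

[1, 6, 1, 3, 0, 0]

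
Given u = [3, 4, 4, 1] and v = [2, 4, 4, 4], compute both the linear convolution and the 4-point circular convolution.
Linear: y_lin[0] = 3×2 = 6; y_lin[1] = 3×4 + 4×2 = 20; y_lin[2] = 3×4 + 4×4 + 4×2 = 36; y_lin[3] = 3×4 + 4×4 + 4×4 + 1×2 = 46; y_lin[4] = 4×4 + 4×4 + 1×4 = 36; y_lin[5] = 4×4 + 1×4 = 20; y_lin[6] = 1×4 = 4 → [6, 20, 36, 46, 36, 20, 4]. Circular (length 4): y[0] = 3×2 + 4×4 + 4×4 + 1×4 = 42; y[1] = 3×4 + 4×2 + 4×4 + 1×4 = 40; y[2] = 3×4 + 4×4 + 4×2 + 1×4 = 40; y[3] = 3×4 + 4×4 + 4×4 + 1×2 = 46 → [42, 40, 40, 46]

Linear: [6, 20, 36, 46, 36, 20, 4], Circular: [42, 40, 40, 46]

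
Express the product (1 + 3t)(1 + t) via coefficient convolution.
Ascending coefficients: a = [1, 3], b = [1, 1]. c[0] = 1×1 = 1; c[1] = 1×1 + 3×1 = 4; c[2] = 3×1 = 3. Result coefficients: [1, 4, 3] → 1 + 4t + 3t^2

1 + 4t + 3t^2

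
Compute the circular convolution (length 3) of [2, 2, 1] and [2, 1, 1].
Use y[k] = Σ_j x[j]·h[(k-j) mod 3]. y[0] = 2×2 + 2×1 + 1×1 = 7; y[1] = 2×1 + 2×2 + 1×1 = 7; y[2] = 2×1 + 2×1 + 1×2 = 6. Result: [7, 7, 6]

[7, 7, 6]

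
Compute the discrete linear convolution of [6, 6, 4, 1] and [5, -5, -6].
y[0] = 6×5 = 30; y[1] = 6×-5 + 6×5 = 0; y[2] = 6×-6 + 6×-5 + 4×5 = -46; y[3] = 6×-6 + 4×-5 + 1×5 = -51; y[4] = 4×-6 + 1×-5 = -29; y[5] = 1×-6 = -6

[30, 0, -46, -51, -29, -6]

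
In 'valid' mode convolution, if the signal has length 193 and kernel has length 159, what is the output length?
'Valid' mode counts only positions where the kernel fully overlaps the signal: m - n + 1 = 193 - 159 + 1 = 35

35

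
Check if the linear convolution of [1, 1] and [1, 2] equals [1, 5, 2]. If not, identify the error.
Recompute linear convolution of [1, 1] and [1, 2]: y[0] = 1×1 = 1; y[1] = 1×2 + 1×1 = 3; y[2] = 1×2 = 2 → [1, 3, 2]. Compare to given [1, 5, 2]: they differ at index 1: given 5, correct 3, so answer: No

No. Error at index 1: given 5, correct 3.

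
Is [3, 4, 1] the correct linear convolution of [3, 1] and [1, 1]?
Recompute linear convolution of [3, 1] and [1, 1]: y[0] = 3×1 = 3; y[1] = 3×1 + 1×1 = 4; y[2] = 1×1 = 1 → [3, 4, 1]. Given [3, 4, 1] matches, so answer: Yes

Yes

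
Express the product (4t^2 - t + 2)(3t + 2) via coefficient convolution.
Ascending coefficients: a = [2, -1, 4], b = [2, 3]. c[0] = 2×2 = 4; c[1] = 2×3 + -1×2 = 4; c[2] = -1×3 + 4×2 = 5; c[3] = 4×3 = 12. Result coefficients: [4, 4, 5, 12] → 12t^3 + 5t^2 + 4t + 4

12t^3 + 5t^2 + 4t + 4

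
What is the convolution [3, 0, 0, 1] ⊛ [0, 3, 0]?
y[0] = 3×0 = 0; y[1] = 3×3 + 0×0 = 9; y[2] = 3×0 + 0×3 + 0×0 = 0; y[3] = 0×0 + 0×3 + 1×0 = 0; y[4] = 0×0 + 1×3 = 3; y[5] = 1×0 = 0

[0, 9, 0, 0, 3, 0]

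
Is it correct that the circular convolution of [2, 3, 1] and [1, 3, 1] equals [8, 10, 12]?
Recompute circular convolution of [2, 3, 1] and [1, 3, 1]: y[0] = 2×1 + 3×1 + 1×3 = 8; y[1] = 2×3 + 3×1 + 1×1 = 10; y[2] = 2×1 + 3×3 + 1×1 = 12 → [8, 10, 12]. Given [8, 10, 12] matches, so answer: Yes

Yes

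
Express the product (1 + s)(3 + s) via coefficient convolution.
Ascending coefficients: a = [1, 1], b = [3, 1]. c[0] = 1×3 = 3; c[1] = 1×1 + 1×3 = 4; c[2] = 1×1 = 1. Result coefficients: [3, 4, 1] → 3 + 4s + s^2

3 + 4s + s^2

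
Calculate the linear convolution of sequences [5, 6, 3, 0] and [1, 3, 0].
y[0] = 5×1 = 5; y[1] = 5×3 + 6×1 = 21; y[2] = 5×0 + 6×3 + 3×1 = 21; y[3] = 6×0 + 3×3 + 0×1 = 9; y[4] = 3×0 + 0×3 = 0; y[5] = 0×0 = 0

[5, 21, 21, 9, 0, 0]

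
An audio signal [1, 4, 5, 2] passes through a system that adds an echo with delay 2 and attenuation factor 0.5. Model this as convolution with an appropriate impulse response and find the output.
Direct-path + delayed-attenuated-path model → impulse response h = [1, 0, 0.5] (1 at lag 0, 0.5 at lag 2). Output y[n] = x[n] + 0.5·x[n - 2] (with x[n] = 0 outside 0..3): y[0] = 1 + 0.5×0 = 1; y[1] = 4 + 0.5×0 = 4; y[2] = 5 + 0.5×1 = 5.5; y[3] = 2 + 0.5×4 = 4.0; y[4] = 0 + 0.5×5 = 2.5; y[5] = 0 + 0.5×2 = 1.0. So y = [1, 4, 5.5, 4.0, 2.5, 1.0]

[1, 4, 5.5, 4.0, 2.5, 1.0]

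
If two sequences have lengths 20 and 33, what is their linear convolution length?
Linear/full convolution length: m + n - 1 = 20 + 33 - 1 = 52

52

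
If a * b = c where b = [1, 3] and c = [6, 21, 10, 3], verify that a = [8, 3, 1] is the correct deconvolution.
Forward-compute [8, 3, 1] * [1, 3]: c[0] = 8×1 = 8; c[1] = 8×3 + 3×1 = 27; c[2] = 3×3 + 1×1 = 10; c[3] = 1×3 = 3 → [8, 27, 10, 3]. Does not match given c = [6, 21, 10, 3].

Not verified. [8, 3, 1] * [1, 3] = [8, 27, 10, 3], which differs from [6, 21, 10, 3] at index 0.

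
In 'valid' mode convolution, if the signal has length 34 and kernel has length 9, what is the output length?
'Valid' mode counts only positions where the kernel fully overlaps the signal: m - n + 1 = 34 - 9 + 1 = 26

26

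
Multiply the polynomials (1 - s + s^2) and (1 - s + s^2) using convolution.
Ascending coefficients: a = [1, -1, 1], b = [1, -1, 1]. c[0] = 1×1 = 1; c[1] = 1×-1 + -1×1 = -2; c[2] = 1×1 + -1×-1 + 1×1 = 3; c[3] = -1×1 + 1×-1 = -2; c[4] = 1×1 = 1. Result coefficients: [1, -2, 3, -2, 1] → 1 - 2s + 3s^2 - 2s^3 + s^4

1 - 2s + 3s^2 - 2s^3 + s^4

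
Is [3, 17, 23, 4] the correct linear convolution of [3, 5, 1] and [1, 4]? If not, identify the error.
Recompute linear convolution of [3, 5, 1] and [1, 4]: y[0] = 3×1 = 3; y[1] = 3×4 + 5×1 = 17; y[2] = 5×4 + 1×1 = 21; y[3] = 1×4 = 4 → [3, 17, 21, 4]. Compare to given [3, 17, 23, 4]: they differ at index 2: given 23, correct 21, so answer: No

No. Error at index 2: given 23, correct 21.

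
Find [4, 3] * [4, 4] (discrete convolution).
y[0] = 4×4 = 16; y[1] = 4×4 + 3×4 = 28; y[2] = 3×4 = 12

[16, 28, 12]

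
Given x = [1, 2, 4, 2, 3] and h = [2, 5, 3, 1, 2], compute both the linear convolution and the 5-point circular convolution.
Linear: y_lin[0] = 1×2 = 2; y_lin[1] = 1×5 + 2×2 = 9; y_lin[2] = 1×3 + 2×5 + 4×2 = 21; y_lin[3] = 1×1 + 2×3 + 4×5 + 2×2 = 31; y_lin[4] = 1×2 + 2×1 + 4×3 + 2×5 + 3×2 = 32; y_lin[5] = 2×2 + 4×1 + 2×3 + 3×5 = 29; y_lin[6] = 4×2 + 2×1 + 3×3 = 19; y_lin[7] = 2×2 + 3×1 = 7; y_lin[8] = 3×2 = 6 → [2, 9, 21, 31, 32, 29, 19, 7, 6]. Circular (length 5): y[0] = 1×2 + 2×2 + 4×1 + 2×3 + 3×5 = 31; y[1] = 1×5 + 2×2 + 4×2 + 2×1 + 3×3 = 28; y[2] = 1×3 + 2×5 + 4×2 + 2×2 + 3×1 = 28; y[3] = 1×1 + 2×3 + 4×5 + 2×2 + 3×2 = 37; y[4] = 1×2 + 2×1 + 4×3 + 2×5 + 3×2 = 32 → [31, 28, 28, 37, 32]

Linear: [2, 9, 21, 31, 32, 29, 19, 7, 6], Circular: [31, 28, 28, 37, 32]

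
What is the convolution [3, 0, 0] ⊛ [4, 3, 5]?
y[0] = 3×4 = 12; y[1] = 3×3 + 0×4 = 9; y[2] = 3×5 + 0×3 + 0×4 = 15; y[3] = 0×5 + 0×3 = 0; y[4] = 0×5 = 0

[12, 9, 15, 0, 0]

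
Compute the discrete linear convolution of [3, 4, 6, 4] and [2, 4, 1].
y[0] = 3×2 = 6; y[1] = 3×4 + 4×2 = 20; y[2] = 3×1 + 4×4 + 6×2 = 31; y[3] = 4×1 + 6×4 + 4×2 = 36; y[4] = 6×1 + 4×4 = 22; y[5] = 4×1 = 4

[6, 20, 31, 36, 22, 4]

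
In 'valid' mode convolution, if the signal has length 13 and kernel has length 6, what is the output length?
'Valid' mode counts only positions where the kernel fully overlaps the signal: m - n + 1 = 13 - 6 + 1 = 8

8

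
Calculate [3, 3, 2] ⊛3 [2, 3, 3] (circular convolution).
Use y[k] = Σ_j u[j]·v[(k-j) mod 3]. y[0] = 3×2 + 3×3 + 2×3 = 21; y[1] = 3×3 + 3×2 + 2×3 = 21; y[2] = 3×3 + 3×3 + 2×2 = 22. Result: [21, 21, 22]

[21, 21, 22]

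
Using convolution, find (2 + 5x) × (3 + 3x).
Ascending coefficients: a = [2, 5], b = [3, 3]. c[0] = 2×3 = 6; c[1] = 2×3 + 5×3 = 21; c[2] = 5×3 = 15. Result coefficients: [6, 21, 15] → 6 + 21x + 15x^2

6 + 21x + 15x^2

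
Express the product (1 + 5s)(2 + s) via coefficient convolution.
Ascending coefficients: a = [1, 5], b = [2, 1]. c[0] = 1×2 = 2; c[1] = 1×1 + 5×2 = 11; c[2] = 5×1 = 5. Result coefficients: [2, 11, 5] → 2 + 11s + 5s^2

2 + 11s + 5s^2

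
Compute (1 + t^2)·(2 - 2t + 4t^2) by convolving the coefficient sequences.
Ascending coefficients: a = [1, 0, 1], b = [2, -2, 4]. c[0] = 1×2 = 2; c[1] = 1×-2 + 0×2 = -2; c[2] = 1×4 + 0×-2 + 1×2 = 6; c[3] = 0×4 + 1×-2 = -2; c[4] = 1×4 = 4. Result coefficients: [2, -2, 6, -2, 4] → 2 - 2t + 6t^2 - 2t^3 + 4t^4

2 - 2t + 6t^2 - 2t^3 + 4t^4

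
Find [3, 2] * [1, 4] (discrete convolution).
y[0] = 3×1 = 3; y[1] = 3×4 + 2×1 = 14; y[2] = 2×4 = 8

[3, 14, 8]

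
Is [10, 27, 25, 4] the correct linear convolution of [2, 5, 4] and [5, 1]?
Recompute linear convolution of [2, 5, 4] and [5, 1]: y[0] = 2×5 = 10; y[1] = 2×1 + 5×5 = 27; y[2] = 5×1 + 4×5 = 25; y[3] = 4×1 = 4 → [10, 27, 25, 4]. Given [10, 27, 25, 4] matches, so answer: Yes

Yes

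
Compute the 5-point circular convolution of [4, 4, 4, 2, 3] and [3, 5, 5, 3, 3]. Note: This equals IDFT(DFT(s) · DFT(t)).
Either evaluate y[k] = Σ_j s[j]·t[(k-j) mod 5] directly, or use IDFT(DFT(s) · DFT(t)). y[0] = 4×3 + 4×3 + 4×3 + 2×5 + 3×5 = 61; y[1] = 4×5 + 4×3 + 4×3 + 2×3 + 3×5 = 65; y[2] = 4×5 + 4×5 + 4×3 + 2×3 + 3×3 = 67; y[3] = 4×3 + 4×5 + 4×5 + 2×3 + 3×3 = 67; y[4] = 4×3 + 4×3 + 4×5 + 2×5 + 3×3 = 63. Result: [61, 65, 67, 67, 63]

[61, 65, 67, 67, 63]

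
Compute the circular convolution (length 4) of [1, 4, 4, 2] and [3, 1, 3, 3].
Use y[k] = Σ_j s[j]·t[(k-j) mod 4]. y[0] = 1×3 + 4×3 + 4×3 + 2×1 = 29; y[1] = 1×1 + 4×3 + 4×3 + 2×3 = 31; y[2] = 1×3 + 4×1 + 4×3 + 2×3 = 25; y[3] = 1×3 + 4×3 + 4×1 + 2×3 = 25. Result: [29, 31, 25, 25]

[29, 31, 25, 25]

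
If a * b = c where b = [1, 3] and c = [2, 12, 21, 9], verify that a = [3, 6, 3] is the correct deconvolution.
Forward-compute [3, 6, 3] * [1, 3]: c[0] = 3×1 = 3; c[1] = 3×3 + 6×1 = 15; c[2] = 6×3 + 3×1 = 21; c[3] = 3×3 = 9 → [3, 15, 21, 9]. Does not match given c = [2, 12, 21, 9].

Not verified. [3, 6, 3] * [1, 3] = [3, 15, 21, 9], which differs from [2, 12, 21, 9] at index 0.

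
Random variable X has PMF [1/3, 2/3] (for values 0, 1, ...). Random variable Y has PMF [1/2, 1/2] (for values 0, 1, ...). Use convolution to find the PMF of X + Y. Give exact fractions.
P(X+Y=k) = Σ_i P(X=i)·P(Y=k-i) — a convolution of [1/3, 2/3] and [1/2, 1/2]. P(X+Y=0) = (1/3)×(1/2) = 1/6; P(X+Y=1) = (1/3)×(1/2) + (2/3)×(1/2) = 1/6 + 1/3 = 1/2; P(X+Y=2) = (2/3)×(1/2) = 1/3. PMF: [1/6, 1/2, 1/3] (sums to 1 ✓)

[1/6, 1/2, 1/3]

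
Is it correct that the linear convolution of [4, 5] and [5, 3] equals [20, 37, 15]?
Recompute linear convolution of [4, 5] and [5, 3]: y[0] = 4×5 = 20; y[1] = 4×3 + 5×5 = 37; y[2] = 5×3 = 15 → [20, 37, 15]. Given [20, 37, 15] matches, so answer: Yes

Yes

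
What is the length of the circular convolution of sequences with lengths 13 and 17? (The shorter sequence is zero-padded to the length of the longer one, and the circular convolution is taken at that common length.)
Circular convolution (zero-padding the shorter input) has length max(m, n) = max(13, 17) = 17

17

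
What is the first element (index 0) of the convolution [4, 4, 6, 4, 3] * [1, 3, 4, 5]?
Use y[k] = Σ_i a[i]·b[k-i] at k=0. y[0] = 4×1 = 4

4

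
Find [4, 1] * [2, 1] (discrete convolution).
y[0] = 4×2 = 8; y[1] = 4×1 + 1×2 = 6; y[2] = 1×1 = 1

[8, 6, 1]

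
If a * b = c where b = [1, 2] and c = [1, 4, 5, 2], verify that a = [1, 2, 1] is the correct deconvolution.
Forward-compute [1, 2, 1] * [1, 2]: c[0] = 1×1 = 1; c[1] = 1×2 + 2×1 = 4; c[2] = 2×2 + 1×1 = 5; c[3] = 1×2 = 2 → [1, 4, 5, 2]. Matches given c = [1, 4, 5, 2], so verified.

Verified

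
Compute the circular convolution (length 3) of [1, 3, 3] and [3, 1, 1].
Use y[k] = Σ_j f[j]·g[(k-j) mod 3]. y[0] = 1×3 + 3×1 + 3×1 = 9; y[1] = 1×1 + 3×3 + 3×1 = 13; y[2] = 1×1 + 3×1 + 3×3 = 13. Result: [9, 13, 13]

[9, 13, 13]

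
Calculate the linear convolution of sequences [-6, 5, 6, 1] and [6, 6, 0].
y[0] = -6×6 = -36; y[1] = -6×6 + 5×6 = -6; y[2] = -6×0 + 5×6 + 6×6 = 66; y[3] = 5×0 + 6×6 + 1×6 = 42; y[4] = 6×0 + 1×6 = 6; y[5] = 1×0 = 0

[-36, -6, 66, 42, 6, 0]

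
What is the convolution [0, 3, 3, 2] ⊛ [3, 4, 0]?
y[0] = 0×3 = 0; y[1] = 0×4 + 3×3 = 9; y[2] = 0×0 + 3×4 + 3×3 = 21; y[3] = 3×0 + 3×4 + 2×3 = 18; y[4] = 3×0 + 2×4 = 8; y[5] = 2×0 = 0

[0, 9, 21, 18, 8, 0]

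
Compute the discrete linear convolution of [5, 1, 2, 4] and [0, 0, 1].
y[0] = 5×0 = 0; y[1] = 5×0 + 1×0 = 0; y[2] = 5×1 + 1×0 + 2×0 = 5; y[3] = 1×1 + 2×0 + 4×0 = 1; y[4] = 2×1 + 4×0 = 2; y[5] = 4×1 = 4

[0, 0, 5, 1, 2, 4]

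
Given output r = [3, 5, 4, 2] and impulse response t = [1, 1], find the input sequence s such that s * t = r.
Deconvolve r=[3, 5, 4, 2] by t=[1, 1]. Since t[0]=1, solve forward: s[0] = r[0] / 1 = 3; s[1] = (r[1] - 3×1) / 1 = 2; s[2] = (r[2] - 2×1) / 1 = 2. So s = [3, 2, 2]. Check by forward convolution: r[0] = 3×1 = 3; r[1] = 3×1 + 2×1 = 5; r[2] = 2×1 + 2×1 = 4; r[3] = 2×1 = 2

[3, 2, 2]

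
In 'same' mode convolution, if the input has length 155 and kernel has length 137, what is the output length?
'Same' mode returns an output with the same length as the input: 155

155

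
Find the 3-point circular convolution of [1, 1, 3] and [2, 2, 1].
Use y[k] = Σ_j f[j]·g[(k-j) mod 3]. y[0] = 1×2 + 1×1 + 3×2 = 9; y[1] = 1×2 + 1×2 + 3×1 = 7; y[2] = 1×1 + 1×2 + 3×2 = 9. Result: [9, 7, 9]

[9, 7, 9]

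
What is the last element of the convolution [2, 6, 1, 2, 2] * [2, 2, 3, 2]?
Use y[k] = Σ_i a[i]·b[k-i] at k=7. y[7] = 2×2 = 4

4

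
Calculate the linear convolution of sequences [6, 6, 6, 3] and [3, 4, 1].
y[0] = 6×3 = 18; y[1] = 6×4 + 6×3 = 42; y[2] = 6×1 + 6×4 + 6×3 = 48; y[3] = 6×1 + 6×4 + 3×3 = 39; y[4] = 6×1 + 3×4 = 18; y[5] = 3×1 = 3

[18, 42, 48, 39, 18, 3]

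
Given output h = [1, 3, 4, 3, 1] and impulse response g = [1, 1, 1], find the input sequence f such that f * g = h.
Deconvolve h=[1, 3, 4, 3, 1] by g=[1, 1, 1]. Since g[0]=1, solve forward: f[0] = h[0] / 1 = 1; f[1] = (h[1] - 1×1) / 1 = 2; f[2] = (h[2] - 2×1 - 1×1) / 1 = 1. So f = [1, 2, 1]. Check by forward convolution: h[0] = 1×1 = 1; h[1] = 1×1 + 2×1 = 3; h[2] = 1×1 + 2×1 + 1×1 = 4; h[3] = 2×1 + 1×1 = 3; h[4] = 1×1 = 1

[1, 2, 1]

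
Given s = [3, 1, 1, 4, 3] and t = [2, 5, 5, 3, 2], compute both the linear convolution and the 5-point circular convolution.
Linear: y_lin[0] = 3×2 = 6; y_lin[1] = 3×5 + 1×2 = 17; y_lin[2] = 3×5 + 1×5 + 1×2 = 22; y_lin[3] = 3×3 + 1×5 + 1×5 + 4×2 = 27; y_lin[4] = 3×2 + 1×3 + 1×5 + 4×5 + 3×2 = 40; y_lin[5] = 1×2 + 1×3 + 4×5 + 3×5 = 40; y_lin[6] = 1×2 + 4×3 + 3×5 = 29; y_lin[7] = 4×2 + 3×3 = 17; y_lin[8] = 3×2 = 6 → [6, 17, 22, 27, 40, 40, 29, 17, 6]. Circular (length 5): y[0] = 3×2 + 1×2 + 1×3 + 4×5 + 3×5 = 46; y[1] = 3×5 + 1×2 + 1×2 + 4×3 + 3×5 = 46; y[2] = 3×5 + 1×5 + 1×2 + 4×2 + 3×3 = 39; y[3] = 3×3 + 1×5 + 1×5 + 4×2 + 3×2 = 33; y[4] = 3×2 + 1×3 + 1×5 + 4×5 + 3×2 = 40 → [46, 46, 39, 33, 40]

Linear: [6, 17, 22, 27, 40, 40, 29, 17, 6], Circular: [46, 46, 39, 33, 40]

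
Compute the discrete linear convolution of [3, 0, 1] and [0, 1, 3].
y[0] = 3×0 = 0; y[1] = 3×1 + 0×0 = 3; y[2] = 3×3 + 0×1 + 1×0 = 9; y[3] = 0×3 + 1×1 = 1; y[4] = 1×3 = 3

[0, 3, 9, 1, 3]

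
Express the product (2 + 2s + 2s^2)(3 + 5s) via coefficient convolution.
Ascending coefficients: a = [2, 2, 2], b = [3, 5]. c[0] = 2×3 = 6; c[1] = 2×5 + 2×3 = 16; c[2] = 2×5 + 2×3 = 16; c[3] = 2×5 = 10. Result coefficients: [6, 16, 16, 10] → 6 + 16s + 16s^2 + 10s^3

6 + 16s + 16s^2 + 10s^3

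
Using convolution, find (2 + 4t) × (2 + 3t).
Ascending coefficients: a = [2, 4], b = [2, 3]. c[0] = 2×2 = 4; c[1] = 2×3 + 4×2 = 14; c[2] = 4×3 = 12. Result coefficients: [4, 14, 12] → 4 + 14t + 12t^2

4 + 14t + 12t^2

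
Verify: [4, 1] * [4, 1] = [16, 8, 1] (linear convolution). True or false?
Recompute linear convolution of [4, 1] and [4, 1]: y[0] = 4×4 = 16; y[1] = 4×1 + 1×4 = 8; y[2] = 1×1 = 1 → [16, 8, 1]. Given [16, 8, 1] matches, so answer: Yes

Yes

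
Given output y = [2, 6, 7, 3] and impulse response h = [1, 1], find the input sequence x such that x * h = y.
Deconvolve y=[2, 6, 7, 3] by h=[1, 1]. Since h[0]=1, solve forward: x[0] = y[0] / 1 = 2; x[1] = (y[1] - 2×1) / 1 = 4; x[2] = (y[2] - 4×1) / 1 = 3. So x = [2, 4, 3]. Check by forward convolution: y[0] = 2×1 = 2; y[1] = 2×1 + 4×1 = 6; y[2] = 4×1 + 3×1 = 7; y[3] = 3×1 = 3

[2, 4, 3]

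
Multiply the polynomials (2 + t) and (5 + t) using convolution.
Ascending coefficients: a = [2, 1], b = [5, 1]. c[0] = 2×5 = 10; c[1] = 2×1 + 1×5 = 7; c[2] = 1×1 = 1. Result coefficients: [10, 7, 1] → 10 + 7t + t^2

10 + 7t + t^2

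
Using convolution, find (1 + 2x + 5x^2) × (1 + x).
Ascending coefficients: a = [1, 2, 5], b = [1, 1]. c[0] = 1×1 = 1; c[1] = 1×1 + 2×1 = 3; c[2] = 2×1 + 5×1 = 7; c[3] = 5×1 = 5. Result coefficients: [1, 3, 7, 5] → 1 + 3x + 7x^2 + 5x^3

1 + 3x + 7x^2 + 5x^3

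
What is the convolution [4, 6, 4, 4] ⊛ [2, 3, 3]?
y[0] = 4×2 = 8; y[1] = 4×3 + 6×2 = 24; y[2] = 4×3 + 6×3 + 4×2 = 38; y[3] = 6×3 + 4×3 + 4×2 = 38; y[4] = 4×3 + 4×3 = 24; y[5] = 4×3 = 12

[8, 24, 38, 38, 24, 12]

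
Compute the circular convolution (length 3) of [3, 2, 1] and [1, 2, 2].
Use y[k] = Σ_j u[j]·v[(k-j) mod 3]. y[0] = 3×1 + 2×2 + 1×2 = 9; y[1] = 3×2 + 2×1 + 1×2 = 10; y[2] = 3×2 + 2×2 + 1×1 = 11. Result: [9, 10, 11]

[9, 10, 11]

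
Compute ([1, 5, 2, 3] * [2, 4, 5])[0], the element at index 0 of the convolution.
Use y[k] = Σ_i a[i]·b[k-i] at k=0. y[0] = 1×2 = 2

2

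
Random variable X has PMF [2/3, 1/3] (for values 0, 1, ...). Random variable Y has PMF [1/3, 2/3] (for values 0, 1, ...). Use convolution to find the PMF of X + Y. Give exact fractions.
P(X+Y=k) = Σ_i P(X=i)·P(Y=k-i) — a convolution of [2/3, 1/3] and [1/3, 2/3]. P(X+Y=0) = (2/3)×(1/3) = 2/9; P(X+Y=1) = (2/3)×(2/3) + (1/3)×(1/3) = 4/9 + 1/9 = 5/9; P(X+Y=2) = (1/3)×(2/3) = 2/9. PMF: [2/9, 5/9, 2/9] (sums to 1 ✓)

[2/9, 5/9, 2/9]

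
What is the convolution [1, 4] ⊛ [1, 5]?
y[0] = 1×1 = 1; y[1] = 1×5 + 4×1 = 9; y[2] = 4×5 = 20

[1, 9, 20]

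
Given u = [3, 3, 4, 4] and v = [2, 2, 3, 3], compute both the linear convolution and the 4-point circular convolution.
Linear: y_lin[0] = 3×2 = 6; y_lin[1] = 3×2 + 3×2 = 12; y_lin[2] = 3×3 + 3×2 + 4×2 = 23; y_lin[3] = 3×3 + 3×3 + 4×2 + 4×2 = 34; y_lin[4] = 3×3 + 4×3 + 4×2 = 29; y_lin[5] = 4×3 + 4×3 = 24; y_lin[6] = 4×3 = 12 → [6, 12, 23, 34, 29, 24, 12]. Circular (length 4): y[0] = 3×2 + 3×3 + 4×3 + 4×2 = 35; y[1] = 3×2 + 3×2 + 4×3 + 4×3 = 36; y[2] = 3×3 + 3×2 + 4×2 + 4×3 = 35; y[3] = 3×3 + 3×3 + 4×2 + 4×2 = 34 → [35, 36, 35, 34]

Linear: [6, 12, 23, 34, 29, 24, 12], Circular: [35, 36, 35, 34]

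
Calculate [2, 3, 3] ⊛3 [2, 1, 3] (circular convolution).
Use y[k] = Σ_j u[j]·v[(k-j) mod 3]. y[0] = 2×2 + 3×3 + 3×1 = 16; y[1] = 2×1 + 3×2 + 3×3 = 17; y[2] = 2×3 + 3×1 + 3×2 = 15. Result: [16, 17, 15]

[16, 17, 15]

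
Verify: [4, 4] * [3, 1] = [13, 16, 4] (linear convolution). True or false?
Recompute linear convolution of [4, 4] and [3, 1]: y[0] = 4×3 = 12; y[1] = 4×1 + 4×3 = 16; y[2] = 4×1 = 4 → [12, 16, 4]. Compare to given [13, 16, 4]: they differ at index 0: given 13, correct 12, so answer: No

No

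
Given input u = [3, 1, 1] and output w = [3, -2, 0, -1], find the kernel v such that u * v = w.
Output length 4 = len(u) + len(v) - 1 ⇒ len(v) = 2. Solve v forward using v[k] = (w[k] - Σ_{i≥1} u[i]·v[k-i]) / u[0]: v[0] = w[0] / u[0] = 3 / 3 = 1; v[1] = (w[1] - 1×1) / u[0] = (-2 - 1×1) / 3 = -1. So v = [1, -1]. Forward-check [3, 1, 1] * [1, -1]: w[0] = 3×1 = 3; w[1] = 3×-1 + 1×1 = -2; w[2] = 1×-1 + 1×1 = 0; w[3] = 1×-1 = -1 → [3, -2, 0, -1] ✓

[1, -1]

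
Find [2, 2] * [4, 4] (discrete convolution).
y[0] = 2×4 = 8; y[1] = 2×4 + 2×4 = 16; y[2] = 2×4 = 8

[8, 16, 8]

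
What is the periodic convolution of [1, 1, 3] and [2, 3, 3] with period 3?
Use y[k] = Σ_j f[j]·g[(k-j) mod 3]. y[0] = 1×2 + 1×3 + 3×3 = 14; y[1] = 1×3 + 1×2 + 3×3 = 14; y[2] = 1×3 + 1×3 + 3×2 = 12. Result: [14, 14, 12]

[14, 14, 12]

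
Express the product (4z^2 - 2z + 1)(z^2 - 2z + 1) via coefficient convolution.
Ascending coefficients: a = [1, -2, 4], b = [1, -2, 1]. c[0] = 1×1 = 1; c[1] = 1×-2 + -2×1 = -4; c[2] = 1×1 + -2×-2 + 4×1 = 9; c[3] = -2×1 + 4×-2 = -10; c[4] = 4×1 = 4. Result coefficients: [1, -4, 9, -10, 4] → 4z^4 - 10z^3 + 9z^2 - 4z + 1

4z^4 - 10z^3 + 9z^2 - 4z + 1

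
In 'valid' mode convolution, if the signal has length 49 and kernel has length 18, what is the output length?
'Valid' mode counts only positions where the kernel fully overlaps the signal: m - n + 1 = 49 - 18 + 1 = 32

32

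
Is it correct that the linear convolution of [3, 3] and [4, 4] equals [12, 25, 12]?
Recompute linear convolution of [3, 3] and [4, 4]: y[0] = 3×4 = 12; y[1] = 3×4 + 3×4 = 24; y[2] = 3×4 = 12 → [12, 24, 12]. Compare to given [12, 25, 12]: they differ at index 1: given 25, correct 24, so answer: No

No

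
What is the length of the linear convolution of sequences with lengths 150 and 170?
Linear/full convolution length: m + n - 1 = 150 + 170 - 1 = 319

319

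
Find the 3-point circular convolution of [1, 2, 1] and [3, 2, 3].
Use y[k] = Σ_j u[j]·v[(k-j) mod 3]. y[0] = 1×3 + 2×3 + 1×2 = 11; y[1] = 1×2 + 2×3 + 1×3 = 11; y[2] = 1×3 + 2×2 + 1×3 = 10. Result: [11, 11, 10]

[11, 11, 10]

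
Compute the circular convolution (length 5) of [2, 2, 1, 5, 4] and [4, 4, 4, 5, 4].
Use y[k] = Σ_j s[j]·t[(k-j) mod 5]. y[0] = 2×4 + 2×4 + 1×5 + 5×4 + 4×4 = 57; y[1] = 2×4 + 2×4 + 1×4 + 5×5 + 4×4 = 61; y[2] = 2×4 + 2×4 + 1×4 + 5×4 + 4×5 = 60; y[3] = 2×5 + 2×4 + 1×4 + 5×4 + 4×4 = 58; y[4] = 2×4 + 2×5 + 1×4 + 5×4 + 4×4 = 58. Result: [57, 61, 60, 58, 58]

[57, 61, 60, 58, 58]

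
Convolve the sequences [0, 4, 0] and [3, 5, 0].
y[0] = 0×3 = 0; y[1] = 0×5 + 4×3 = 12; y[2] = 0×0 + 4×5 + 0×3 = 20; y[3] = 4×0 + 0×5 = 0; y[4] = 0×0 = 0

[0, 12, 20, 0, 0]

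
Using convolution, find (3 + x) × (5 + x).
Ascending coefficients: a = [3, 1], b = [5, 1]. c[0] = 3×5 = 15; c[1] = 3×1 + 1×5 = 8; c[2] = 1×1 = 1. Result coefficients: [15, 8, 1] → 15 + 8x + x^2

15 + 8x + x^2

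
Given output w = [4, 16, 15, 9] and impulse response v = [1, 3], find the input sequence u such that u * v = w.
Deconvolve w=[4, 16, 15, 9] by v=[1, 3]. Since v[0]=1, solve forward: u[0] = w[0] / 1 = 4; u[1] = (w[1] - 4×3) / 1 = 4; u[2] = (w[2] - 4×3) / 1 = 3. So u = [4, 4, 3]. Check by forward convolution: w[0] = 4×1 = 4; w[1] = 4×3 + 4×1 = 16; w[2] = 4×3 + 3×1 = 15; w[3] = 3×3 = 9

[4, 4, 3]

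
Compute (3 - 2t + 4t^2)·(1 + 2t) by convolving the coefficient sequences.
Ascending coefficients: a = [3, -2, 4], b = [1, 2]. c[0] = 3×1 = 3; c[1] = 3×2 + -2×1 = 4; c[2] = -2×2 + 4×1 = 0; c[3] = 4×2 = 8. Result coefficients: [3, 4, 0, 8] → 3 + 4t + 8t^3

3 + 4t + 8t^3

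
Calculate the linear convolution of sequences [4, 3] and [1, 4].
y[0] = 4×1 = 4; y[1] = 4×4 + 3×1 = 19; y[2] = 3×4 = 12

[4, 19, 12]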